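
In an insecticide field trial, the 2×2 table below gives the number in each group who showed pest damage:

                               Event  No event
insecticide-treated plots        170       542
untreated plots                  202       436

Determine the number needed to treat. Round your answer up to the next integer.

NNT: 13

risk, insecticide-treated plots = 170/712 = 0.238764
risk, untreated plots = 202/638 = 0.316614
absolute risk difference = 0.077850
1 / 0.077850 = 12.845 → round up → 13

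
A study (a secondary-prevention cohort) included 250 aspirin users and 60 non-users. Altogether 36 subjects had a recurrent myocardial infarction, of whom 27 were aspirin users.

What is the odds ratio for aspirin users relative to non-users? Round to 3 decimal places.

aspirin users without the outcome: 250 − 27 = 223
non-users with the outcome: 36 − 27 = 9
non-users without the outcome: 60 − 9 = 51
odds, aspirin users = 27/223 = 0.1211
odds, non-users = 9/51 = 0.1765
OR = 0.1211 / 0.1765 = 0.686

0.686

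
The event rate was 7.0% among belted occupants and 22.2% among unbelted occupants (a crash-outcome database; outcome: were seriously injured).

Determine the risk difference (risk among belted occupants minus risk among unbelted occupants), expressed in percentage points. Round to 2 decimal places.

RD: -15.20

risk difference = 0.0700 − 0.2220 = -0.1520 → -15.20 percentage points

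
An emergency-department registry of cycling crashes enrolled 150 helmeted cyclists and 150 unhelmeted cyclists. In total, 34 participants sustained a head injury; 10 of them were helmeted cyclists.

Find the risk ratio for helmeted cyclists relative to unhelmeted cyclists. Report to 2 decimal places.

RR = 0.42

helmeted cyclists without the outcome: 150 − 10 = 140
unhelmeted cyclists with the outcome: 34 − 10 = 24
unhelmeted cyclists without the outcome: 150 − 24 = 126
risk, helmeted cyclists = 10/150 = 0.0667
risk, unhelmeted cyclists = 24/150 = 0.1600
RR = 0.0667 / 0.1600 = 0.42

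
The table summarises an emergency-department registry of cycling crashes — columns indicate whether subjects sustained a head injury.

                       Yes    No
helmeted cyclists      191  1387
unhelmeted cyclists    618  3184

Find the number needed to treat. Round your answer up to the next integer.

NNT: 25

risk, helmeted cyclists = 191/1578 = 0.121039
risk, unhelmeted cyclists = 618/3802 = 0.162546
absolute risk difference = 0.041507
1 / 0.041507 = 24.092 → round up → 25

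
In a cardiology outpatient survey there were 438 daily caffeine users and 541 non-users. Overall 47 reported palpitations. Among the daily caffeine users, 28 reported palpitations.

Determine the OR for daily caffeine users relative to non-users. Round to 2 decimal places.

1.88

daily caffeine users without the outcome: 438 − 28 = 410
non-users with the outcome: 47 − 28 = 19
non-users without the outcome: 541 − 19 = 522
odds, daily caffeine users = 28/410 = 0.06829
odds, non-users = 19/522 = 0.03640
OR = 0.06829 / 0.03640 = 1.88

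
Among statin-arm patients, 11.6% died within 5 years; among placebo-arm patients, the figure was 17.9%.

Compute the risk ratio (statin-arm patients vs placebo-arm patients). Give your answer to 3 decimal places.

RR = 0.1160 / 0.1790 = 0.648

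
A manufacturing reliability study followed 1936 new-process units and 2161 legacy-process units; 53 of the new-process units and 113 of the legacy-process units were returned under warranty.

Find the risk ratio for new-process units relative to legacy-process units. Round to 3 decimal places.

risk, new-process units = 53/1936 = 0.02738
risk, legacy-process units = 113/2161 = 0.05229
RR = 0.02738 / 0.05229 = 0.524

RR: 0.524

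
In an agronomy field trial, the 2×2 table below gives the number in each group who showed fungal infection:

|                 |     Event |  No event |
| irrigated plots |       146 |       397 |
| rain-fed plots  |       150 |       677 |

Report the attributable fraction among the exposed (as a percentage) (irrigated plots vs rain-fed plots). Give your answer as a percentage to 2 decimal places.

32.54%

risk, irrigated plots = 146/543 = 0.2689
risk, rain-fed plots = 150/827 = 0.1814
AR% = (0.2689 − 0.1814) / 0.2689 = 0.3254 → 32.54%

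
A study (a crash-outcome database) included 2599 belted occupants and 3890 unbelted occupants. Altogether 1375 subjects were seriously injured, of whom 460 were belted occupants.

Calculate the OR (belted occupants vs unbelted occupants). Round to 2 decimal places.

0.70

belted occupants without the outcome: 2599 − 460 = 2139
unbelted occupants with the outcome: 1375 − 460 = 915
unbelted occupants without the outcome: 3890 − 915 = 2975
odds, belted occupants = 460/2139 = 0.2151
odds, unbelted occupants = 915/2975 = 0.3076
OR = 0.2151 / 0.3076 = 0.70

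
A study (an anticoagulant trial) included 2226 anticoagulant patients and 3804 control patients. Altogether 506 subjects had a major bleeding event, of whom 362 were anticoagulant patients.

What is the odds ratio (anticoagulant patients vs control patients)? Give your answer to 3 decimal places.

4.936

anticoagulant patients without the outcome: 2226 − 362 = 1864
control patients with the outcome: 506 − 362 = 144
control patients without the outcome: 3804 − 144 = 3660
OR = (362 × 3660) / (1864 × 144) = 1324920/268416 ≈ 4.936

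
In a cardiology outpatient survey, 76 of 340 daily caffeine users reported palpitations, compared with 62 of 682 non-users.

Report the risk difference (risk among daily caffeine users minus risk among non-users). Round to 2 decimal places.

risk, daily caffeine users = 76/340 = 0.2235
risk, non-users = 62/682 = 0.0909
risk difference = 0.2235 − 0.0909 = 0.13

0.13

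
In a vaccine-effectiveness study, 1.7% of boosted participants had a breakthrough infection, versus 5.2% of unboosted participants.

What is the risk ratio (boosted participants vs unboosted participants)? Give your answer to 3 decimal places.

RR = 0.01700 / 0.05200 = 0.327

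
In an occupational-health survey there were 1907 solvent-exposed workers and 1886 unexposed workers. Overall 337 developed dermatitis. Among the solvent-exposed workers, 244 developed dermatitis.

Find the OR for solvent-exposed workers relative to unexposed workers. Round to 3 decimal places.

2.829

solvent-exposed workers without the outcome: 1907 − 244 = 1663
unexposed workers with the outcome: 337 − 244 = 93
unexposed workers without the outcome: 1886 − 93 = 1793
OR = (244 × 1793) / (1663 × 93) = 437492/154659 ≈ 2.829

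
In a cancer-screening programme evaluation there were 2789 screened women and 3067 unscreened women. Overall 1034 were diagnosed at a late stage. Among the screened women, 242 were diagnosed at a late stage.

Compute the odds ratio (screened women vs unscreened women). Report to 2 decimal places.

screened women without the outcome: 2789 − 242 = 2547
unscreened women with the outcome: 1034 − 242 = 792
unscreened women without the outcome: 3067 − 792 = 2275
OR = (242 × 2275) / (2547 × 792) = 550550/2017224 ≈ 0.27

0.27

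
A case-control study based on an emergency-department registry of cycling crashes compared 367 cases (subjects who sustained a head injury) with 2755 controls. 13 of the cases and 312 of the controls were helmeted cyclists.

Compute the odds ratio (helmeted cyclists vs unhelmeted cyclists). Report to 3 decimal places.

OR = (13 × 2443) / (312 × 354) = 31759/110448 ≈ 0.288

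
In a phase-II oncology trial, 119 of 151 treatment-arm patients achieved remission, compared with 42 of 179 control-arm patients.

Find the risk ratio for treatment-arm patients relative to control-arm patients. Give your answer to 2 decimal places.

risk, treatment-arm patients = 119/151 = 0.7881
risk, control-arm patients = 42/179 = 0.2346
RR = 0.7881 / 0.2346 = 3.36

3.36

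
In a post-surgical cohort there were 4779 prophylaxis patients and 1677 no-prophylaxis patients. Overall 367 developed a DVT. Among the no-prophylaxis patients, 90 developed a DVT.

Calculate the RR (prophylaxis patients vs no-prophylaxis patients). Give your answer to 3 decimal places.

RR = 1.080

prophylaxis patients with the outcome: 367 − 90 = 277
prophylaxis patients without the outcome: 4779 − 277 = 4502
no-prophylaxis patients without the outcome: 1677 − 90 = 1587
risk, prophylaxis patients = 277/4779 = 0.0580
risk, no-prophylaxis patients = 90/1677 = 0.0537
RR = 0.0580 / 0.0537 = 1.080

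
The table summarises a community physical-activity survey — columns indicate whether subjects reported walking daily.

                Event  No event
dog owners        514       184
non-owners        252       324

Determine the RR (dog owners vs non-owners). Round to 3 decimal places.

risk, dog owners = 514/698 = 0.7364
risk, non-owners = 252/576 = 0.4375
RR = 0.7364 / 0.4375 = 1.683

1.683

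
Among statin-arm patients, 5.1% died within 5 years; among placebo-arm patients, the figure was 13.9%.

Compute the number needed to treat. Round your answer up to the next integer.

absolute risk difference = 0.088000
1 / 0.088000 = 11.364 → round up → 12

12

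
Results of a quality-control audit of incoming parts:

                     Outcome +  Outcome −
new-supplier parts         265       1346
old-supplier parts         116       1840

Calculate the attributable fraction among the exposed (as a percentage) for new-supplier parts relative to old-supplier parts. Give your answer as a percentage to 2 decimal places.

risk, new-supplier parts = 265/1611 = 0.1645
risk, old-supplier parts = 116/1956 = 0.0593
AR% = (0.1645 − 0.0593) / 0.1645 = 0.6395 → 63.95%

AR% ≈ 63.95%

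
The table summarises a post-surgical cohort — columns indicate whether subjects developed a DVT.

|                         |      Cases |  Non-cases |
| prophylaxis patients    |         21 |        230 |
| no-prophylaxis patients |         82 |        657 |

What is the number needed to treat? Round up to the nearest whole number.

risk, prophylaxis patients = 21/251 = 0.083665
risk, no-prophylaxis patients = 82/739 = 0.110961
absolute risk difference = 0.027295
1 / 0.027295 = 36.637 → round up → 37

37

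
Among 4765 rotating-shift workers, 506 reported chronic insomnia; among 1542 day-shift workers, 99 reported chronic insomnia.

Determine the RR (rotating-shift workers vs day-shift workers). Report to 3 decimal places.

risk, rotating-shift workers = 506/4765 = 0.1062
risk, day-shift workers = 99/1542 = 0.0642
RR = 0.1062 / 0.0642 = 1.654

1.654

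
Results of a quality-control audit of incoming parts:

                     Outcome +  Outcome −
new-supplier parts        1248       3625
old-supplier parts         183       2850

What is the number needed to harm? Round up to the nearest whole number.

risk, new-supplier parts = 1248/4873 = 0.256105
risk, old-supplier parts = 183/3033 = 0.060336
absolute risk difference = 0.195769
1 / 0.195769 = 5.108 → round up → 6

NNH: 6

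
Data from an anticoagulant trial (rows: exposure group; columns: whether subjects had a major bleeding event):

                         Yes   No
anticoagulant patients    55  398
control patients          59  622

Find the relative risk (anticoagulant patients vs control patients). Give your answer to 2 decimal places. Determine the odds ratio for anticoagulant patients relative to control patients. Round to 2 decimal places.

risk, anticoagulant patients = 55/453 = 0.1214
risk, control patients = 59/681 = 0.0866
RR = 0.1214 / 0.0866 = 1.40
OR = (55 × 622) / (398 × 59) = 34210/23482 ≈ 1.46

RR = 1.40; OR = 1.46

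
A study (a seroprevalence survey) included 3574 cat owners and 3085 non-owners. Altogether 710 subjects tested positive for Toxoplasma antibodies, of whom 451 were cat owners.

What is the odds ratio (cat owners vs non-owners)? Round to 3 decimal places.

OR = 1.576

cat owners without the outcome: 3574 − 451 = 3123
non-owners with the outcome: 710 − 451 = 259
non-owners without the outcome: 3085 − 259 = 2826
OR = (451 × 2826) / (3123 × 259) = 1274526/808857 ≈ 1.576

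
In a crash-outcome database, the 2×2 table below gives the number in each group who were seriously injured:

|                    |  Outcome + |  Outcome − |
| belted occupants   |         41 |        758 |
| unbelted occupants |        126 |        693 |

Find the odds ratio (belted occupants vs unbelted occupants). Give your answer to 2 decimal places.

odds, belted occupants = 41/758 = 0.0541
odds, unbelted occupants = 126/693 = 0.1818
OR = 0.0541 / 0.1818 = 0.30

0.30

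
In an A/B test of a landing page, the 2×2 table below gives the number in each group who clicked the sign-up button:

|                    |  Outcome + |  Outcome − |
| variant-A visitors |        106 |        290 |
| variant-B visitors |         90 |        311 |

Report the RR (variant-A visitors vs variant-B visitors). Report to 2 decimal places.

risk, variant-A visitors = 106/396 = 0.2677
risk, variant-B visitors = 90/401 = 0.2244
RR = 0.2677 / 0.2244 = 1.19

RR = 1.19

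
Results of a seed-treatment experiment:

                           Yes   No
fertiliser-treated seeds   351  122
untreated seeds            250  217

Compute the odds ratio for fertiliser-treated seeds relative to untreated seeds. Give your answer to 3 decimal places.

2.497

odds, fertiliser-treated seeds = 351/122 = 2.8770
odds, untreated seeds = 250/217 = 1.1521
OR = 2.8770 / 1.1521 = 2.497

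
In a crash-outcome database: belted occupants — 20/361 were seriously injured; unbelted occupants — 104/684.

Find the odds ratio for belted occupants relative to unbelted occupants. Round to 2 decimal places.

OR = 0.33

odds, belted occupants = 20/341 = 0.0587
odds, unbelted occupants = 104/580 = 0.1793
OR = 0.0587 / 0.1793 = 0.33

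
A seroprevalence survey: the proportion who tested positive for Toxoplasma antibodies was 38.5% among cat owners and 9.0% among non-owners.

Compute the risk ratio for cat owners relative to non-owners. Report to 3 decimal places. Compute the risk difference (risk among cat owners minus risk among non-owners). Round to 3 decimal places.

RR = 4.278; RD = 0.295

RR = 0.3850 / 0.0900 = 4.278
risk difference = 0.3850 − 0.0900 = 0.295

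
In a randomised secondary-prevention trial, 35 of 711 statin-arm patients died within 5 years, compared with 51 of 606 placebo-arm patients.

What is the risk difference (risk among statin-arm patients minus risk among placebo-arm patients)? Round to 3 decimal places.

risk, statin-arm patients = 35/711 = 0.04923
risk, placebo-arm patients = 51/606 = 0.08416
risk difference = 0.04923 − 0.08416 = -0.035

-0.035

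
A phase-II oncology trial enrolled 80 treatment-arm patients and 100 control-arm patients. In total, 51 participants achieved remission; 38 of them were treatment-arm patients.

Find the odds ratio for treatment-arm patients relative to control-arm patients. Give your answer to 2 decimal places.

treatment-arm patients without the outcome: 80 − 38 = 42
control-arm patients with the outcome: 51 − 38 = 13
control-arm patients without the outcome: 100 − 13 = 87
OR = (38 × 87) / (42 × 13) = 3306/546 ≈ 6.05

6.05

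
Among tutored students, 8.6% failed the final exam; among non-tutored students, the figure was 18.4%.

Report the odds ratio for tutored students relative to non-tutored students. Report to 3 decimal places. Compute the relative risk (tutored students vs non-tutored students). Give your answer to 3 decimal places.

OR = 0.417; RR = 0.467

odds, tutored students = 0.0860/0.9140 = 0.0941
odds, non-tutored students = 0.1840/0.8160 = 0.2255
OR = 0.0941 / 0.2255 = 0.417
RR = 0.0860 / 0.1840 = 0.467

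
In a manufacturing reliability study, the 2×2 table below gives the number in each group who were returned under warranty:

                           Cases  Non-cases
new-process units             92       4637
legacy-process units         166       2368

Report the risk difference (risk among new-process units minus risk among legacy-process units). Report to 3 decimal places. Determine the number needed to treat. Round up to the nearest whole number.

RD = -0.046; NNT = 22

risk, new-process units = 92/4729 = 0.01945
risk, legacy-process units = 166/2534 = 0.06551
risk difference = 0.01945 − 0.06551 = -0.046
absolute risk difference = 0.046055
1 / 0.046055 = 21.713 → round up → 22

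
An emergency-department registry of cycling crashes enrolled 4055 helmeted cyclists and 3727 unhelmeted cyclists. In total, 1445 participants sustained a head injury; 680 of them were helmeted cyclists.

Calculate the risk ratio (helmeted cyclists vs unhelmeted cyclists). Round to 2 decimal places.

RR ≈ 0.82

helmeted cyclists without the outcome: 4055 − 680 = 3375
unhelmeted cyclists with the outcome: 1445 − 680 = 765
unhelmeted cyclists without the outcome: 3727 − 765 = 2962
risk, helmeted cyclists = 680/4055 = 0.1677
risk, unhelmeted cyclists = 765/3727 = 0.2053
RR = 0.1677 / 0.2053 = 0.82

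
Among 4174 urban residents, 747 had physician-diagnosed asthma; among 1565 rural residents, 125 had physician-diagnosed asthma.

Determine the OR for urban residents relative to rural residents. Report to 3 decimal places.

OR = (747 × 1440) / (3427 × 125) = 1075680/428375 ≈ 2.511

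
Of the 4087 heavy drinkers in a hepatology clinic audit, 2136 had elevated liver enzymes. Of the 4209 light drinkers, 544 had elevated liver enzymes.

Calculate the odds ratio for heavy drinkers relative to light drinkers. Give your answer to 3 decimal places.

OR = (2136 × 3665) / (1951 × 544) = 7828440/1061344 ≈ 7.376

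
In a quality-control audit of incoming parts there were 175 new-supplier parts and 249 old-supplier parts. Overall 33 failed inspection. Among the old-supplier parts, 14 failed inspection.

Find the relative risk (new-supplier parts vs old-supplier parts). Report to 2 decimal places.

new-supplier parts with the outcome: 33 − 14 = 19
new-supplier parts without the outcome: 175 − 19 = 156
old-supplier parts without the outcome: 249 − 14 = 235
risk, new-supplier parts = 19/175 = 0.1086
risk, old-supplier parts = 14/249 = 0.0562
RR = 0.1086 / 0.0562 = 1.93

RR ≈ 1.93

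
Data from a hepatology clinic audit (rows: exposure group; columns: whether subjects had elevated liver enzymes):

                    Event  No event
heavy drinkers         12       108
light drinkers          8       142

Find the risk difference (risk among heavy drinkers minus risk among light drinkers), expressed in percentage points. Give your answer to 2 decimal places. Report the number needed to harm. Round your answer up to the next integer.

RD = 4.67; NNH = 22

risk, heavy drinkers = 12/120 = 0.1000
risk, light drinkers = 8/150 = 0.0533
risk difference = 0.1000 − 0.0533 = 0.0467 → 4.67 percentage points
absolute risk difference = 0.046667
1 / 0.046667 = 21.428 → round up → 22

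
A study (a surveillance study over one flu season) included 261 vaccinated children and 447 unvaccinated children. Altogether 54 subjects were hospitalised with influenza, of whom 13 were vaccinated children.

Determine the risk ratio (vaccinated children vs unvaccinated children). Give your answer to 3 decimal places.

vaccinated children without the outcome: 261 − 13 = 248
unvaccinated children with the outcome: 54 − 13 = 41
unvaccinated children without the outcome: 447 − 41 = 406
risk, vaccinated children = 13/261 = 0.04981
risk, unvaccinated children = 41/447 = 0.09172
RR = 0.04981 / 0.09172 = 0.543

RR ≈ 0.543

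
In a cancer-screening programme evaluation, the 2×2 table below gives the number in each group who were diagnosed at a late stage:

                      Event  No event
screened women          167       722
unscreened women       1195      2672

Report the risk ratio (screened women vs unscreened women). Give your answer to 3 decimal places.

risk, screened women = 167/889 = 0.1879
risk, unscreened women = 1195/3867 = 0.3090
RR = 0.1879 / 0.3090 = 0.608

RR: 0.608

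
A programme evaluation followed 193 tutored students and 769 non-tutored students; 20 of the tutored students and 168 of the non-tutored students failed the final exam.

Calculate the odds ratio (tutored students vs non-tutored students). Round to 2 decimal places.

OR = (20 × 601) / (173 × 168) = 12020/29064 ≈ 0.41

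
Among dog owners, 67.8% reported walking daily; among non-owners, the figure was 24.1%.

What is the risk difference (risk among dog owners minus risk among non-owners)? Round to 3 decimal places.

risk difference = 0.6780 − 0.2410 = 0.437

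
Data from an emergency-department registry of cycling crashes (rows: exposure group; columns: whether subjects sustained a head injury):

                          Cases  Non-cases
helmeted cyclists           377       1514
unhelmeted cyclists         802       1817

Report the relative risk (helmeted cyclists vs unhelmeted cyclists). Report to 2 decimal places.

RR = 0.65

risk, helmeted cyclists = 377/1891 = 0.1994
risk, unhelmeted cyclists = 802/2619 = 0.3062
RR = 0.1994 / 0.3062 = 0.65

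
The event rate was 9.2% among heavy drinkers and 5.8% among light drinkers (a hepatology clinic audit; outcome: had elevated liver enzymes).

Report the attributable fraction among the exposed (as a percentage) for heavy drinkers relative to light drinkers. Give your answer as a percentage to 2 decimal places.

AR% = (0.0920 − 0.0580) / 0.0920 = 0.3696 → 36.96%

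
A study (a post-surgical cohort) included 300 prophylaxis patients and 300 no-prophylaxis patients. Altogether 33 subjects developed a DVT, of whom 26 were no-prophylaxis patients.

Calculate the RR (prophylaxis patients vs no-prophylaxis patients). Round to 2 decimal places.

0.27

prophylaxis patients with the outcome: 33 − 26 = 7
prophylaxis patients without the outcome: 300 − 7 = 293
no-prophylaxis patients without the outcome: 300 − 26 = 274
risk, prophylaxis patients = 7/300 = 0.02333
risk, no-prophylaxis patients = 26/300 = 0.08667
RR = 0.02333 / 0.08667 = 0.27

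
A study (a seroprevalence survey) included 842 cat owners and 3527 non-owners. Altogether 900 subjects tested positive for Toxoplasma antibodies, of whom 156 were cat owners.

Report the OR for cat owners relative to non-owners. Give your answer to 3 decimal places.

cat owners without the outcome: 842 − 156 = 686
non-owners with the outcome: 900 − 156 = 744
non-owners without the outcome: 3527 − 744 = 2783
odds, cat owners = 156/686 = 0.2274
odds, non-owners = 744/2783 = 0.2673
OR = 0.2274 / 0.2673 = 0.851

0.851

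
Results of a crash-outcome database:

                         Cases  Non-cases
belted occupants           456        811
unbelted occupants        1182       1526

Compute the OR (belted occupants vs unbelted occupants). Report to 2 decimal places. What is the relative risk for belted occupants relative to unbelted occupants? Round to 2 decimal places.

OR = (456 × 1526) / (811 × 1182) = 695856/958602 ≈ 0.73
risk, belted occupants = 456/1267 = 0.3599
risk, unbelted occupants = 1182/2708 = 0.4365
RR = 0.3599 / 0.4365 = 0.82

OR = 0.73; RR = 0.82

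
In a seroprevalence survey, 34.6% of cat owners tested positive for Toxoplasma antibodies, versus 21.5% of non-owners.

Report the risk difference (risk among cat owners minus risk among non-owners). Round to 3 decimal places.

risk difference = 0.3460 − 0.2150 = 0.131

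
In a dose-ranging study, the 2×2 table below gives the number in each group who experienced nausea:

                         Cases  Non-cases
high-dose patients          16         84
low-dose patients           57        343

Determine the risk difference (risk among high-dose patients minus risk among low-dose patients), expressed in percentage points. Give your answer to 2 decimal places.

1.75

risk, high-dose patients = 16/100 = 0.1600
risk, low-dose patients = 57/400 = 0.1425
risk difference = 0.1600 − 0.1425 = 0.0175 → 1.75 percentage points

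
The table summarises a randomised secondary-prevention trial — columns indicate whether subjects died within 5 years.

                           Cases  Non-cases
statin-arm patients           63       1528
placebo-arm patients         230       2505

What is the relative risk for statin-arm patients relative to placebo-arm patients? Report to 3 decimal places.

risk, statin-arm patients = 63/1591 = 0.03960
risk, placebo-arm patients = 230/2735 = 0.08410
RR = 0.03960 / 0.08410 = 0.471

RR ≈ 0.471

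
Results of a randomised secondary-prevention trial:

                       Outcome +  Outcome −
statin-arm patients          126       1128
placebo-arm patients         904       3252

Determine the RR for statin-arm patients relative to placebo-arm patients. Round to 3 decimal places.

risk, statin-arm patients = 126/1254 = 0.1005
risk, placebo-arm patients = 904/4156 = 0.2175
RR = 0.1005 / 0.2175 = 0.462

0.462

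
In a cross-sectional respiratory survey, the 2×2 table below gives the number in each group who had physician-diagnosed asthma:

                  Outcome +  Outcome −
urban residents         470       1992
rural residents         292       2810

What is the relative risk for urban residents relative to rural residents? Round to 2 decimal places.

RR ≈ 2.03

risk, urban residents = 470/2462 = 0.1909
risk, rural residents = 292/3102 = 0.0941
RR = 0.1909 / 0.0941 = 2.03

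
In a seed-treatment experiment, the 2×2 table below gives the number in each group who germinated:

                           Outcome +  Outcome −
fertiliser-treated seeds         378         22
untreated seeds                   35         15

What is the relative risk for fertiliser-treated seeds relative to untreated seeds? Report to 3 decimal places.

risk, fertiliser-treated seeds = 378/400 = 0.9450
risk, untreated seeds = 35/50 = 0.7000
RR = 0.9450 / 0.7000 = 1.350

RR = 1.350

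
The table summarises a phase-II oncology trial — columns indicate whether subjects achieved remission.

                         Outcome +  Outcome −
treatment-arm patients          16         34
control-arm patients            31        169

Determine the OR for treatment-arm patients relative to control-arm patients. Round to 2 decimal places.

OR: 2.57

odds, treatment-arm patients = 16/34 = 0.4706
odds, control-arm patients = 31/169 = 0.1834
OR = 0.4706 / 0.1834 = 2.57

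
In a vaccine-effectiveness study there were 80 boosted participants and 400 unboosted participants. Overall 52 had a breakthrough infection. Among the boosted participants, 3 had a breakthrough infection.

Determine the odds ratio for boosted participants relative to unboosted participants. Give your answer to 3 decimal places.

boosted participants without the outcome: 80 − 3 = 77
unboosted participants with the outcome: 52 − 3 = 49
unboosted participants without the outcome: 400 − 49 = 351
OR = (3 × 351) / (77 × 49) = 1053/3773 ≈ 0.279

0.279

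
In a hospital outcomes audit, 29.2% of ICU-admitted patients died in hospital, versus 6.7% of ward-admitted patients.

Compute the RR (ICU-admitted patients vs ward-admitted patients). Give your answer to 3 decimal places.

RR = 0.2920 / 0.0670 = 4.358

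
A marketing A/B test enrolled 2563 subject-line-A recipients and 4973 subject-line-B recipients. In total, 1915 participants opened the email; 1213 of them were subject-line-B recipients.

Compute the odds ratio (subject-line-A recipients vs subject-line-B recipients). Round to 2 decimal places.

1.17

subject-line-A recipients with the outcome: 1915 − 1213 = 702
subject-line-A recipients without the outcome: 2563 − 702 = 1861
subject-line-B recipients without the outcome: 4973 − 1213 = 3760
odds, subject-line-A recipients = 702/1861 = 0.3772
odds, subject-line-B recipients = 1213/3760 = 0.3226
OR = 0.3772 / 0.3226 = 1.17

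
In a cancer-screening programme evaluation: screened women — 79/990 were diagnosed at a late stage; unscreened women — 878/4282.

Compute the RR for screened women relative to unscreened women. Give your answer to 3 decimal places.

risk, screened women = 79/990 = 0.0798
risk, unscreened women = 878/4282 = 0.2050
RR = 0.0798 / 0.2050 = 0.389

RR ≈ 0.389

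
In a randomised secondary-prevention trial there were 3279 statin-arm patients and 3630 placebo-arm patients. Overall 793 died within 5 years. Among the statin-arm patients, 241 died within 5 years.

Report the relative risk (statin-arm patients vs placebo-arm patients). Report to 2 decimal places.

statin-arm patients without the outcome: 3279 − 241 = 3038
placebo-arm patients with the outcome: 793 − 241 = 552
placebo-arm patients without the outcome: 3630 − 552 = 3078
risk, statin-arm patients = 241/3279 = 0.0735
risk, placebo-arm patients = 552/3630 = 0.1521
RR = 0.0735 / 0.1521 = 0.48

0.48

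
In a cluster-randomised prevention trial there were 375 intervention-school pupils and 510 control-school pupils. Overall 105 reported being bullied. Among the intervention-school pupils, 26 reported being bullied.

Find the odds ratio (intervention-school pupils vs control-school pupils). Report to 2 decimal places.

0.41

intervention-school pupils without the outcome: 375 − 26 = 349
control-school pupils with the outcome: 105 − 26 = 79
control-school pupils without the outcome: 510 − 79 = 431
OR = (26 × 431) / (349 × 79) = 11206/27571 ≈ 0.41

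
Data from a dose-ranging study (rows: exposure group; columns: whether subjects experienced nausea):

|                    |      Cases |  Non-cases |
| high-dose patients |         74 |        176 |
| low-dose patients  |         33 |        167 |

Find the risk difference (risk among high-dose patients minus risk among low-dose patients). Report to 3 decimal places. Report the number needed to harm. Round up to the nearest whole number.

risk, high-dose patients = 74/250 = 0.2960
risk, low-dose patients = 33/200 = 0.1650
risk difference = 0.2960 − 0.1650 = 0.131
absolute risk difference = 0.131000
1 / 0.131000 = 7.634 → round up → 8

RD = 0.131; NNH = 8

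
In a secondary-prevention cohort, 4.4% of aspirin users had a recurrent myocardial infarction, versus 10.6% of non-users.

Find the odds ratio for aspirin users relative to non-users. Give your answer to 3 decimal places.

odds, aspirin users = 0.04400/0.95600 = 0.04603
odds, non-users = 0.10600/0.89400 = 0.11857
OR = 0.04603 / 0.11857 = 0.388

OR ≈ 0.388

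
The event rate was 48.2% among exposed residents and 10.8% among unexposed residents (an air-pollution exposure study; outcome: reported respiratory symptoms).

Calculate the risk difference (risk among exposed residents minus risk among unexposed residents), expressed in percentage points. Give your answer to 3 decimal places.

risk difference = 0.4820 − 0.1080 = 0.3740 → 37.400 percentage points

RD = 37.400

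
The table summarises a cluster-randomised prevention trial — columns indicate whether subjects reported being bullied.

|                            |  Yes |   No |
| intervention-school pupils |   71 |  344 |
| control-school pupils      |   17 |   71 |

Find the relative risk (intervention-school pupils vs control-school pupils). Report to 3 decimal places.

risk, intervention-school pupils = 71/415 = 0.1711
risk, control-school pupils = 17/88 = 0.1932
RR = 0.1711 / 0.1932 = 0.886

RR: 0.886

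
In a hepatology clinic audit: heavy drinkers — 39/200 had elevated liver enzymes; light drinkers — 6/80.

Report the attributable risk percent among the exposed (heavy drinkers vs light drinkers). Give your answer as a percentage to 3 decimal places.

risk, heavy drinkers = 39/200 = 0.1950
risk, light drinkers = 6/80 = 0.0750
AR% = (0.1950 − 0.0750) / 0.1950 = 0.6154 → 61.538%

AR% ≈ 61.538%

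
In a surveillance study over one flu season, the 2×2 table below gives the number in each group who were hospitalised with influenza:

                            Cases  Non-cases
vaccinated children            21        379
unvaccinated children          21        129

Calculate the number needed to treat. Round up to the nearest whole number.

NNT: 12

risk, vaccinated children = 21/400 = 0.052500
risk, unvaccinated children = 21/150 = 0.140000
absolute risk difference = 0.087500
1 / 0.087500 = 11.429 → round up → 12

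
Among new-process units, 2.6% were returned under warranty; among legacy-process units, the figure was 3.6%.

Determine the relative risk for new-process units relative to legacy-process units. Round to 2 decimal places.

RR = 0.02600 / 0.03600 = 0.72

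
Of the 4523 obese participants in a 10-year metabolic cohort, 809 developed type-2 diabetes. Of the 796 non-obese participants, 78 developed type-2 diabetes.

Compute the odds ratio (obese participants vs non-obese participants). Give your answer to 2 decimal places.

OR = (809 × 718) / (3714 × 78) = 580862/289692 ≈ 2.01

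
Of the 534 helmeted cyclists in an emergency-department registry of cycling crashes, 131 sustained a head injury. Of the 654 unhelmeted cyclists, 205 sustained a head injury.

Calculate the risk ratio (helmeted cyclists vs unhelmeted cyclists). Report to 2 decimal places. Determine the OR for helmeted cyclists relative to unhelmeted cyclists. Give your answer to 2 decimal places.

RR = 0.78; OR = 0.71

risk, helmeted cyclists = 131/534 = 0.2453
risk, unhelmeted cyclists = 205/654 = 0.3135
RR = 0.2453 / 0.3135 = 0.78
OR = (131 × 449) / (403 × 205) = 58819/82615 ≈ 0.71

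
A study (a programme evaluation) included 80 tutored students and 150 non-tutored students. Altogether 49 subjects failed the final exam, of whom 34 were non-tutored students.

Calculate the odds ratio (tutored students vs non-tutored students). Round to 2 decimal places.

0.79

tutored students with the outcome: 49 − 34 = 15
tutored students without the outcome: 80 − 15 = 65
non-tutored students without the outcome: 150 − 34 = 116
odds, tutored students = 15/65 = 0.2308
odds, non-tutored students = 34/116 = 0.2931
OR = 0.2308 / 0.2931 = 0.79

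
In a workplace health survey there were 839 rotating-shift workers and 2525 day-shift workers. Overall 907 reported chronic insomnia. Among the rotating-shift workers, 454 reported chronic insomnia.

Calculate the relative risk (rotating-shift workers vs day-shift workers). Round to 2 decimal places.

rotating-shift workers without the outcome: 839 − 454 = 385
day-shift workers with the outcome: 907 − 454 = 453
day-shift workers without the outcome: 2525 − 453 = 2072
risk, rotating-shift workers = 454/839 = 0.5411
risk, day-shift workers = 453/2525 = 0.1794
RR = 0.5411 / 0.1794 = 3.02

RR ≈ 3.02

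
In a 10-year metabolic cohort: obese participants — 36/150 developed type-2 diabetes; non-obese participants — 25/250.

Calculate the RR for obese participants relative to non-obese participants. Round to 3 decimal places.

RR = 2.400

risk, obese participants = 36/150 = 0.2400
risk, non-obese participants = 25/250 = 0.1000
RR = 0.2400 / 0.1000 = 2.400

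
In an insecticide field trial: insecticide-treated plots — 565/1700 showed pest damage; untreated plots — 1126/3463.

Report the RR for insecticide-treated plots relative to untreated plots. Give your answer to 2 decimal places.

1.02

risk, insecticide-treated plots = 565/1700 = 0.3324
risk, untreated plots = 1126/3463 = 0.3252
RR = 0.3324 / 0.3252 = 1.02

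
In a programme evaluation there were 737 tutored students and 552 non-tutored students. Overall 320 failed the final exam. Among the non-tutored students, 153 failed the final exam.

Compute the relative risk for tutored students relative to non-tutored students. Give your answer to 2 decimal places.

tutored students with the outcome: 320 − 153 = 167
tutored students without the outcome: 737 − 167 = 570
non-tutored students without the outcome: 552 − 153 = 399
risk, tutored students = 167/737 = 0.2266
risk, non-tutored students = 153/552 = 0.2772
RR = 0.2266 / 0.2772 = 0.82

RR: 0.82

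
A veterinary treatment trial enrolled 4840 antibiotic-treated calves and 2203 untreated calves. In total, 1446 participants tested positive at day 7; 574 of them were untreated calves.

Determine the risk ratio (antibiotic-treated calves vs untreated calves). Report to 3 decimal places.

RR: 0.691

antibiotic-treated calves with the outcome: 1446 − 574 = 872
antibiotic-treated calves without the outcome: 4840 − 872 = 3968
untreated calves without the outcome: 2203 − 574 = 1629
risk, antibiotic-treated calves = 872/4840 = 0.1802
risk, untreated calves = 574/2203 = 0.2606
RR = 0.1802 / 0.2606 = 0.691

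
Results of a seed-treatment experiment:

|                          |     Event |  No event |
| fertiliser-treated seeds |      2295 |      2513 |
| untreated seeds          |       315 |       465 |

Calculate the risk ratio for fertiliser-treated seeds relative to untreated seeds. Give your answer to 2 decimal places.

RR ≈ 1.18

risk, fertiliser-treated seeds = 2295/4808 = 0.4773
risk, untreated seeds = 315/780 = 0.4038
RR = 0.4773 / 0.4038 = 1.18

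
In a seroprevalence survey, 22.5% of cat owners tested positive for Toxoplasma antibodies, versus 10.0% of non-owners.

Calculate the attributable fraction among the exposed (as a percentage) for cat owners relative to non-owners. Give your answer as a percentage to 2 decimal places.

AR% = (0.2250 − 0.1000) / 0.2250 = 0.5556 → 55.56%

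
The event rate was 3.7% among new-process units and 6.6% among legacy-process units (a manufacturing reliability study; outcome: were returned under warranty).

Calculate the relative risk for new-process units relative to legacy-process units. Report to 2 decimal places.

RR = 0.03700 / 0.06600 = 0.56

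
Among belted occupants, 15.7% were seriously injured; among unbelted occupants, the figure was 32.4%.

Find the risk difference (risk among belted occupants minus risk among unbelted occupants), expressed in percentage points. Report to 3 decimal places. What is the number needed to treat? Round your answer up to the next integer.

risk difference = 0.1570 − 0.3240 = -0.1670 → -16.700 percentage points
absolute risk difference = 0.167000
1 / 0.167000 = 5.988 → round up → 6

RD = -16.700; NNT = 6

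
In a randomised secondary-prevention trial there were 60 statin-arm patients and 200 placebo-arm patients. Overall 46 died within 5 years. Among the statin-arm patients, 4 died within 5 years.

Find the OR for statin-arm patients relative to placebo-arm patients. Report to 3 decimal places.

statin-arm patients without the outcome: 60 − 4 = 56
placebo-arm patients with the outcome: 46 − 4 = 42
placebo-arm patients without the outcome: 200 − 42 = 158
OR = (4 × 158) / (56 × 42) = 632/2352 ≈ 0.269

OR: 0.269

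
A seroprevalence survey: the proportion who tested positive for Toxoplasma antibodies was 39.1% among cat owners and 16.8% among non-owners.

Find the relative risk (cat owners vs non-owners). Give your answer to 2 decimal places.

RR = 0.3910 / 0.1680 = 2.33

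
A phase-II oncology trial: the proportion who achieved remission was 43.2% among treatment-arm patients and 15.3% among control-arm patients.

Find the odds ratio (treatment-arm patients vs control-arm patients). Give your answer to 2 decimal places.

OR = 4.21

odds, treatment-arm patients = 0.4320/0.5680 = 0.7606
odds, control-arm patients = 0.1530/0.8470 = 0.1806
OR = 0.7606 / 0.1806 = 4.21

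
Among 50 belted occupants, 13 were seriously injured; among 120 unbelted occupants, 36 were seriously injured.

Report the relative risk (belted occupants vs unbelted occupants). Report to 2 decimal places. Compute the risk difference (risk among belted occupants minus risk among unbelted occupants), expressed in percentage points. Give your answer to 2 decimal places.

risk, belted occupants = 13/50 = 0.2600
risk, unbelted occupants = 36/120 = 0.3000
RR = 0.2600 / 0.3000 = 0.87
risk difference = 0.2600 − 0.3000 = -0.0400 → -4.00 percentage points

RR = 0.87; RD = -4.00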